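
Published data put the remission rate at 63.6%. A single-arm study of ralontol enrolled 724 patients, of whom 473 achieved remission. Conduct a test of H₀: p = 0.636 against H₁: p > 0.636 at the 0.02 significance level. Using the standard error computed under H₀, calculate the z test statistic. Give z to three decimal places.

p̂ = 473/724 = 0.65331.
SE = √(p₀(1−p₀)/n) = √(0.2315/724) = 0.01788.
z = (0.65331 − 0.636)/0.01788 = 0.01731/0.01788 = 0.968.
p-value = P(Z > 0.968) ≈ 0.1664; since p > α = 0.02, fail to reject H₀.

z = 0.968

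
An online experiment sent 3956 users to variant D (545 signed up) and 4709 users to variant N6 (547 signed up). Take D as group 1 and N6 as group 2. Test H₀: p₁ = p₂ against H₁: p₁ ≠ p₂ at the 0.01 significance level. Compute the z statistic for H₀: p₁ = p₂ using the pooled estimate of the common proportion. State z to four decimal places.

p̂₁ = 545/3956 = 0.13776542, p̂₂ = 547/4709 = 0.11616054.
Pooled p̂ = (545+547)/(3956+4709) = 1092/8665 = 0.12602424.
SE = √(0.110142 × 0.00046514) = 0.00715762.
z = (0.13776542 − 0.11616054)/0.00715762 = 0.02160488/0.00715762 = 3.0184.
Two-sided p-value ≈ 2·Φ(−3.018) = 0.0025; since p < α = 0.01, reject H₀.

z = 3.0184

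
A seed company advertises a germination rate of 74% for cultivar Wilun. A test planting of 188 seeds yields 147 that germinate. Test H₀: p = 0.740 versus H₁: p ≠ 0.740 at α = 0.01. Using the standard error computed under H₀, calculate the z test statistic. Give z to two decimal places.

p̂ = 147/188 = 0.7819.
SE = √(p₀(1−p₀)/n) = √(0.1924/188) = 0.0320.
z = (0.7819 − 0.74)/0.0320 = 0.0419/0.0320 = 1.31.
p-value = 2·P(Z > 1.310) ≈ 0.1901, so at α = 0.01 we fail to reject H₀.

z = 1.31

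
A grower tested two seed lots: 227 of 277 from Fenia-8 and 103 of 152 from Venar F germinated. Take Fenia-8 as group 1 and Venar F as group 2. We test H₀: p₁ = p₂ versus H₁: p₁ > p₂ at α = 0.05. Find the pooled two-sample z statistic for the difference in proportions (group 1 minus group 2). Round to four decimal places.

p̂₁ = 227/277 ≈ 0.819495, p̂₂ = 103/152 ≈ 0.677632.
Pooled p̂ = (227+103)/(277+152) = 330/429 = 0.769231.
SE = √(0.177515 × 0.0101891) = 0.042529.
z = (0.819495 − 0.677632)/0.042529 = 0.141863/0.042529 = 3.3357.
p-value = P(Z > 3.336) ≈ 0.0004. With α = 0.05, reject H₀.

z = 3.3357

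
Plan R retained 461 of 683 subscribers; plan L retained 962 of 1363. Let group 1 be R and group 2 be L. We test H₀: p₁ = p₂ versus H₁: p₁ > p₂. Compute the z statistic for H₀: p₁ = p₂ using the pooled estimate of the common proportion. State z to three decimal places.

p̂₁ = 461/683 = 0.674963, p̂₂ = 962/1363 = 0.705796.
Pooled p̂ = (461+962)/(683+1363) = 1423/2046 = 0.695503.
SE = √(0.211778 × 0.0021978) = 0.021574.
z = (0.674963 − 0.705796)/0.021574 = -0.030833/0.021574 = -1.429.

z = -1.429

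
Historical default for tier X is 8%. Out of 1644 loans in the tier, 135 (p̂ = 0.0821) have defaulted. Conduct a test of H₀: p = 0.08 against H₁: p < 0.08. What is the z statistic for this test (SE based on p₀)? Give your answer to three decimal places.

p̂ = 135/1644 = 0.082117.
SE = √(p₀(1−p₀)/n) = √(0.0736/1644) = 0.006691.
z = (0.082117 − 0.08)/0.006691 = 0.002117/0.006691 = 0.316.

z = 0.316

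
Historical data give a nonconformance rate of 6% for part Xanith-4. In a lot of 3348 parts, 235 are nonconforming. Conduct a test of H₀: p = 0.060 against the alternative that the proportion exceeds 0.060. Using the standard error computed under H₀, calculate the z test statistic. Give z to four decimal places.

p̂ = 235/3348 ≈ 0.0701912.
Under H₀, SE = √(0.06·0.94/3348) = √(1.68459e-05) = 0.0041044.
z = (0.0701912 − 0.06)/0.0041044 = 0.0101912/0.0041044 = 2.4830.

z = 2.4830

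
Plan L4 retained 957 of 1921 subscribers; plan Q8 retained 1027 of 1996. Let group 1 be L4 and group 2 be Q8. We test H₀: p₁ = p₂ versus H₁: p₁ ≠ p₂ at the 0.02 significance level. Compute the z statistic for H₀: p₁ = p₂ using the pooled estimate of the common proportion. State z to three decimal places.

p̂₁ = 957/1921 = 0.49818, p̂₂ = 1027/1996 = 0.51453.
Pooled p̂ = (957+1027)/(1921+1996) = 1984/3917 = 0.50651.
SE = √(0.249958 × 0.00102156) = 0.01598.
z = (0.49818 − 0.51453)/0.01598 = -0.01635/0.01598 = -1.023.
p-value = 2·P(Z > 1.023) ≈ 0.3062; since p > α = 0.02, fail to reject H₀.

z = -1.023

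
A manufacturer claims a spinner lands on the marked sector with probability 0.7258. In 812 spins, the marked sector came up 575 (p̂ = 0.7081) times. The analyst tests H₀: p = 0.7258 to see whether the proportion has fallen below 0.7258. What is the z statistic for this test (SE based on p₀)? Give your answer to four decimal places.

p̂ = 575/812 = 0.708128.
Standard error under H₀: √(0.7258×0.2742/812) = 0.015655.
z = (0.708128 − 0.7258)/0.015655 = -0.017672/0.015655 = -1.1288.
p-value = P(Z < -1.129) ≈ 0.1295.

z = -1.1288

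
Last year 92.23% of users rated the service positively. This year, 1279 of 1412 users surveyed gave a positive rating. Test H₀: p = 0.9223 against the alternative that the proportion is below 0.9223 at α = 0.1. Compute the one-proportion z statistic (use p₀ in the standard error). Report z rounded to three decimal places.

z = -2.315

p̂ = 1279/1412 = 0.905807.
Standard error under H₀: √(0.9223×0.0777/1412) = 0.007124.
z = (0.905807 − 0.9223)/0.007124 = -0.016493/0.007124 = -2.315.
p-value = P(Z < -2.315) ≈ 0.0103; since p < α = 0.1, reject H₀.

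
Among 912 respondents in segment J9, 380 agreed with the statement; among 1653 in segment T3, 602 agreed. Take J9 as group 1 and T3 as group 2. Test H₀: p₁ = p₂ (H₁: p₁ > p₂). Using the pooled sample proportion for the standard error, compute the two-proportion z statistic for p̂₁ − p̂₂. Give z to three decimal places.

z = 2.617

p̂₁ = 380/912 ≈ 0.41667, p̂₂ = 602/1653 ≈ 0.36419.
Pooled p̂ = (380+602)/(912+1653) = 982/2565 = 0.38285.
SE = √(0.236275 × 0.00170145) = 0.02005.
z = (0.41667 − 0.36419)/0.02005 = 0.05248/0.02005 = 2.617.
p-value = P(Z > 2.617) ≈ 0.0044.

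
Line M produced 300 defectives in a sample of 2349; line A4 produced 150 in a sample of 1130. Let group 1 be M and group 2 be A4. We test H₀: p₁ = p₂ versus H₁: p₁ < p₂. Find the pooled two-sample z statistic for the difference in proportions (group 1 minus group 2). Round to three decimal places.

p̂₁ = 300/2349 ≈ 0.12771, p̂₂ = 150/1130 ≈ 0.13274.
Pooled p̂ = (300+150)/(2349+1130) = 450/3479 = 0.12935.
SE = √(p̂(1−p̂)(1/n₁+1/n₂)) = √(0.12935·0.87065·0.00131067) = √(0.000147603) = 0.01215.
z = (0.12771 − 0.13274)/0.01215 = -0.00503/0.01215 = -0.414.
p-value = P(Z < -0.414) ≈ 0.3394.

z = -0.414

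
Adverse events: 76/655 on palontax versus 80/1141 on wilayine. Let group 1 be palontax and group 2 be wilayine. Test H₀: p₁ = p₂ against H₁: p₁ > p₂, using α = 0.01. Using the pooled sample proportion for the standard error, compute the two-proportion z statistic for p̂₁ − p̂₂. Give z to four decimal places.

p̂₁ = 76/655 = 0.1160305, p̂₂ = 80/1141 = 0.0701139.
Pooled p̂ = (76+80)/(655+1141) = 156/1796 = 0.0868597.
SE = √(p̂(1−p̂)(1/n₁+1/n₂)) = √(0.0868597·0.9131403·0.00240314) = √(0.000190605) = 0.0138060.
z = (0.1160305 − 0.0701139)/0.0138060 = 0.0459166/0.0138060 = 3.3258.
p-value = P(Z > 3.326) ≈ 0.0004, so at α = 0.01 we reject H₀.

z = 3.3258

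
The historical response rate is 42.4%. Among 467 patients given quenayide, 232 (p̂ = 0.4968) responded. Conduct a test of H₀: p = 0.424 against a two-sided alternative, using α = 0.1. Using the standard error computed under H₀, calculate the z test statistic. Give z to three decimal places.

z = 3.183

p̂ = 232/467 = 0.49679.
Standard error under H₀: √(0.424×0.576/467) = 0.02287.
z = (0.49679 − 0.424)/0.02287 = 0.07279/0.02287 = 3.183.
Two-sided p-value ≈ 2·Φ(−3.183) = 0.0015, so at α = 0.1 we reject H₀.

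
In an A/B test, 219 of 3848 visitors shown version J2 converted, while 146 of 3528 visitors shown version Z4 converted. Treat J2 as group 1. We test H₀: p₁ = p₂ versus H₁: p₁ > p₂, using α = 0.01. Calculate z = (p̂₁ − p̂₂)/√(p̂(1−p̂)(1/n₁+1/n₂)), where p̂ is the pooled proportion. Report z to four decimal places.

p̂₁ = 219/3848 = 0.0569127, p̂₂ = 146/3528 = 0.0413832.
Pooled p̂ = (219+146)/(3848+3528) = 365/7376 = 0.0494848.
SE = √(p̂(1−p̂)(1/n₁+1/n₂)) = √(0.0494848·0.9505152·0.000543322) = √(2.55557e-05) = 0.0050553.
z = (0.0569127 − 0.0413832)/0.0050553 = 0.0155295/0.0050553 = 3.0719.
p-value = P(Z > 3.072) ≈ 0.0011, so at α = 0.01 we reject H₀.

z = 3.0719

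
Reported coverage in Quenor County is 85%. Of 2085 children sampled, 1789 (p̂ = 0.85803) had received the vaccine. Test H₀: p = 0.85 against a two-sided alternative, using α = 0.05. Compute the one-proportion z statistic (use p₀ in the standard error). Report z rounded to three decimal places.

p̂ = 1789/2085 = 0.85803.
Standard error under H₀: √(0.85×0.15/2085) = 0.00782.
z = (0.85803 − 0.85)/0.00782 = 0.00803/0.00782 = 1.027.
p-value = 2·P(Z > 1.027) ≈ 0.3043. With α = 0.05, fail to reject H₀.

z = 1.027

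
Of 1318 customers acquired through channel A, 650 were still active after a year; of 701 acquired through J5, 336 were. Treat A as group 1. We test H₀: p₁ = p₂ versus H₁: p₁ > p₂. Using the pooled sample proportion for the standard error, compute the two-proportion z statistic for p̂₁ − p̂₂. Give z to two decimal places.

p̂₁ = 650/1318 ≈ 0.4932, p̂₂ = 336/701 ≈ 0.4793.
Pooled p̂ = (650+336)/(1318+701) = 986/2019 = 0.4884.
SE = √(p̂(1−p̂)(1/n₁+1/n₂)) = √(0.4884·0.5116·0.00218526) = √(0.000546019) = 0.0234.
z = (0.4932 − 0.4793)/0.0234 = 0.0139/0.0234 = 0.59.
p-value = P(Z > 0.593) ≈ 0.2766.

z = 0.59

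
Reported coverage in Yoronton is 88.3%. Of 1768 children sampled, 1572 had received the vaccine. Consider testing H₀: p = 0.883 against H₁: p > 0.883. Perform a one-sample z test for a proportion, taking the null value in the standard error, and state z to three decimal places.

p̂ = 1572/1768 = 0.889140.
SE = √(p₀(1−p₀)/n) = √(0.10331/1768) = 0.007644.
z = (0.889140 − 0.883)/0.007644 = 0.006140/0.007644 = 0.803.

z = 0.803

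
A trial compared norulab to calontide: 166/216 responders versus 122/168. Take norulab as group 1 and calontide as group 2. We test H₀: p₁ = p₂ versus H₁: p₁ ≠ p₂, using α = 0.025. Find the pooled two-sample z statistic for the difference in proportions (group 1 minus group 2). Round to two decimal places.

z = 0.95

p̂₁ = 166/216 = 0.7685, p̂₂ = 122/168 = 0.7262.
Pooled p̂ = (166+122)/(216+168) = 288/384 = 0.7500.
SE = √(p̂(1−p̂)(1/n₁+1/n₂)) = √(0.7500·0.2500·0.010582) = √(0.00198413) = 0.0445.
z = (0.7685 − 0.7262)/0.0445 = 0.0423/0.0445 = 0.95.
Two-sided p-value ≈ 2·Φ(−0.950) = 0.3420, so at α = 0.025 we fail to reject H₀.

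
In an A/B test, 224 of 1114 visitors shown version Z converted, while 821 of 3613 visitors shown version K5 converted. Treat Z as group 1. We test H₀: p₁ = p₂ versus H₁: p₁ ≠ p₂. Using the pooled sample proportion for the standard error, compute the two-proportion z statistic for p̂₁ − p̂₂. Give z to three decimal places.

z = -1.839

p̂₁ = 224/1114 ≈ 0.20108, p̂₂ = 821/3613 ≈ 0.22723.
Pooled p̂ = (224+821)/(1114+3613) = 1045/4727 = 0.22107.
SE = √(0.172198 × 0.00117444) = 0.01422.
z = (0.20108 − 0.22723)/0.01422 = -0.02615/0.01422 = -1.839.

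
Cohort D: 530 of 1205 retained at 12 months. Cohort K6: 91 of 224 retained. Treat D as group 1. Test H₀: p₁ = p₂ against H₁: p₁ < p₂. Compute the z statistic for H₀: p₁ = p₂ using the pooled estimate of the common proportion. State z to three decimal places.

p̂₁ = 530/1205 = 0.43983, p̂₂ = 91/224 = 0.40625.
Pooled p̂ = (530+91)/(1205+224) = 621/1429 = 0.43457.
SE = √(p̂(1−p̂)(1/n₁+1/n₂)) = √(0.43457·0.56543·0.00529416) = √(0.00130088) = 0.03607.
z = (0.43983 − 0.40625)/0.03607 = 0.03358/0.03607 = 0.931.
p-value = P(Z < 0.931) ≈ 0.8241.

z = 0.931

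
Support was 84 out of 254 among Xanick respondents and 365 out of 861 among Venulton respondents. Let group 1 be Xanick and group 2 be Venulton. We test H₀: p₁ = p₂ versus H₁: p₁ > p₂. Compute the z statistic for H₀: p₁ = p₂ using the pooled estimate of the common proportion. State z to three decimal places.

z = -2.662

p̂₁ = 84/254 = 0.33071, p̂₂ = 365/861 = 0.42393.
Pooled p̂ = (84+365)/(254+861) = 449/1115 = 0.40269.
SE = √(0.240531 × 0.00509845) = 0.03502.
z = (0.33071 − 0.42393)/0.03502 = -0.09322/0.03502 = -2.662.
p-value = P(Z > -2.662) ≈ 0.9961.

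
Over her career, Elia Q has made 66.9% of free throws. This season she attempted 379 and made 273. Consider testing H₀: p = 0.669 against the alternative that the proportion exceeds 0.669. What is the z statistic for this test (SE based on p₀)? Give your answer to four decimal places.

p̂ = 273/379 ≈ 0.720317.
Standard error under H₀: √(0.669×0.331/379) = 0.024172.
z = (0.720317 − 0.669)/0.024172 = 0.051317/0.024172 = 2.1230.
p-value = P(Z > 2.123) ≈ 0.0169.

z = 2.1230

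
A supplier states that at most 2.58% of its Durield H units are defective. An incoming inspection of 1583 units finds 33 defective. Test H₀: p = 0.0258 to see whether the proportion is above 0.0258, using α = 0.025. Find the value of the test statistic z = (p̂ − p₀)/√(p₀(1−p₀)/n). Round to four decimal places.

p̂ = 33/1583 = 0.0208465.
SE = √(p₀(1−p₀)/n) = √(0.025134/1583) = 0.0039847.
z = (0.0208465 − 0.0258)/0.0039847 = -0.0049535/0.0039847 = -1.2431.
p-value = P(Z > -1.243) ≈ 0.8931, so at α = 0.025 we fail to reject H₀.

z = -1.2431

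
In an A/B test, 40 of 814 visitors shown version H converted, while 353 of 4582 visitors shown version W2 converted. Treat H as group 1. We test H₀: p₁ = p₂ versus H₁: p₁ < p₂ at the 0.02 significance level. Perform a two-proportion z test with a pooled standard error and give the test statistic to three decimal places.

p̂₁ = 40/814 ≈ 0.049140, p̂₂ = 353/4582 ≈ 0.077041.
Pooled p̂ = (40+353)/(814+4582) = 393/5396 = 0.072832.
SE = √(0.0675273 × 0.00144675) = 0.009884.
z = (0.049140 − 0.077041)/0.009884 = -0.027901/0.009884 = -2.823.
p-value = P(Z < -2.823) ≈ 0.0024, so at α = 0.02 we reject H₀.

z = -2.823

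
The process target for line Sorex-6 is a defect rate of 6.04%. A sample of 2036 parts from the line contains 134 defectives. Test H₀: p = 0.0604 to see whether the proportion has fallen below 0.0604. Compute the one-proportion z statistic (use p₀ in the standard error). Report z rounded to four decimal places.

z = 1.0257

p̂ = 134/2036 = 0.0658153.
Under H₀, SE = √(0.0604·0.9396/2036) = √(2.78742e-05) = 0.0052796.
z = (0.0658153 − 0.0604)/0.0052796 = 0.0054153/0.0052796 = 1.0257.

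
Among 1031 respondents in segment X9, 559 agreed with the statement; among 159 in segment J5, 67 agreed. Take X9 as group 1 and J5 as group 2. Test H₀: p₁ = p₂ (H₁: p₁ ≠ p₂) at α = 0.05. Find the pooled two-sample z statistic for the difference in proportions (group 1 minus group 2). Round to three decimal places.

p̂₁ = 559/1031 ≈ 0.54219, p̂₂ = 67/159 ≈ 0.42138.
Pooled p̂ = (559+67)/(1031+159) = 626/1190 = 0.52605.
SE = √(p̂(1−p̂)(1/n₁+1/n₂)) = √(0.52605·0.47395·0.00725924) = √(0.00180988) = 0.04254.
z = (0.54219 − 0.42138)/0.04254 = 0.12081/0.04254 = 2.840.
Two-sided p-value ≈ 2·Φ(−2.840) = 0.0045. With α = 0.05, reject H₀.

z = 2.840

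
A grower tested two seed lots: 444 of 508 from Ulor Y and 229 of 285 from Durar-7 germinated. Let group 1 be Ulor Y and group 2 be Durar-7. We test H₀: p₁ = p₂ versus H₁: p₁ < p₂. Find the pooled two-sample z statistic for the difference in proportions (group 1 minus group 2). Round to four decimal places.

z = 2.6584

p̂₁ = 444/508 = 0.874016, p̂₂ = 229/285 = 0.803509.
Pooled p̂ = (444+229)/(508+285) = 673/793 = 0.848676.
SE = √(0.128425 × 0.00547728) = 0.026522.
z = (0.874016 − 0.803509)/0.026522 = 0.070507/0.026522 = 2.6584.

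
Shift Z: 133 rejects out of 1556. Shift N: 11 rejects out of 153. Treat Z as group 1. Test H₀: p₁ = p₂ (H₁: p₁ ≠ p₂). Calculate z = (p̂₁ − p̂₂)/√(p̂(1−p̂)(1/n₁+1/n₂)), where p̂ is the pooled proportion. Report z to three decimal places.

z = 0.577

p̂₁ = 133/1556 = 0.08548, p̂₂ = 11/153 = 0.07190.
Pooled p̂ = (133+11)/(1556+153) = 144/1709 = 0.08426.
SE = √(p̂(1−p̂)(1/n₁+1/n₂)) = √(0.08426·0.91574·0.00717862) = √(0.000553903) = 0.02354.
z = (0.08548 − 0.07190)/0.02354 = 0.01358/0.02354 = 0.577.
p-value = 2·P(Z > 0.577) ≈ 0.5639.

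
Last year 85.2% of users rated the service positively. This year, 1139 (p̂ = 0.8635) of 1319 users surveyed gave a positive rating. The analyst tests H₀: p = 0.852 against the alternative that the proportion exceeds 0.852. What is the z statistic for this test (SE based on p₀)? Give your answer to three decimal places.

p̂ = 1139/1319 = 0.8635330.
SE = √(p₀(1−p₀)/n) = √(0.1261/1319) = 0.0097775.
z = (0.8635330 − 0.852)/0.0097775 = 0.0115330/0.0097775 = 1.180.

z = 1.180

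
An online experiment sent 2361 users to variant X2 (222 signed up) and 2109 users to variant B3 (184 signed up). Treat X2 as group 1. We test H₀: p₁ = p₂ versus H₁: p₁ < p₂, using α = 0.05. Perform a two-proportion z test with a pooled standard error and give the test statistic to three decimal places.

p̂₁ = 222/2361 = 0.094028, p̂₂ = 184/2109 = 0.087245.
Pooled p̂ = (222+184)/(2361+2109) = 406/4470 = 0.090828.
SE = √(p̂(1−p̂)(1/n₁+1/n₂)) = √(0.090828·0.909172·0.000897708) = √(7.4131e-05) = 0.008610.
z = (0.094028 − 0.087245)/0.008610 = 0.006783/0.008610 = 0.788.
p-value = P(Z < 0.788) ≈ 0.7846. With α = 0.05, fail to reject H₀.

z = 0.788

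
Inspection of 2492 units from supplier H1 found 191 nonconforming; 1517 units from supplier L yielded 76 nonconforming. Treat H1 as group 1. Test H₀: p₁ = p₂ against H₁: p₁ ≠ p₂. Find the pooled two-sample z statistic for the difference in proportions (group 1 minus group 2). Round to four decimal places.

p̂₁ = 191/2492 = 0.0766453, p̂₂ = 76/1517 = 0.0500989.
Pooled p̂ = (191+76)/(2492+1517) = 267/4009 = 0.0666001.
SE = √(p̂(1−p̂)(1/n₁+1/n₂)) = √(0.0666001·0.9333999·0.00106048) = √(6.59243e-05) = 0.0081194.
z = (0.0766453 − 0.0500989)/0.0081194 = 0.0265464/0.0081194 = 3.2695.
p-value = 2·P(Z > 3.270) ≈ 0.0011.

z = 3.2695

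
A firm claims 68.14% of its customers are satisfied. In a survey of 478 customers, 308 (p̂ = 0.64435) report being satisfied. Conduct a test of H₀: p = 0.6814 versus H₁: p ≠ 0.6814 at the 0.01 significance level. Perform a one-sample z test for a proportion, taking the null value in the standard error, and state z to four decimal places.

z = -1.7384

p̂ = 308/478 ≈ 0.6443515.
Under H₀, SE = √(0.6814·0.3186/478) = √(0.000454172) = 0.0213113.
z = (0.6443515 − 0.6814)/0.0213113 = -0.0370485/0.0213113 = -1.7384.
p-value = 2·P(Z > 1.738) ≈ 0.0821; since p > α = 0.01, fail to reject H₀.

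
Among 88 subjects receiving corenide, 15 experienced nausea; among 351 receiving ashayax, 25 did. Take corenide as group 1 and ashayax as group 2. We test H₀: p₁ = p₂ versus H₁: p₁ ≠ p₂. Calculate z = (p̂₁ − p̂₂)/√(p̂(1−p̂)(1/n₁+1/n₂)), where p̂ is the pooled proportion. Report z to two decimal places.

z = 2.89

p̂₁ = 15/88 = 0.17045, p̂₂ = 25/351 = 0.07123.
Pooled p̂ = (15+25)/(88+351) = 40/439 = 0.09112.
SE = √(p̂(1−p̂)(1/n₁+1/n₂)) = √(0.09112·0.90888·0.0142126) = √(0.00117701) = 0.03431.
z = (0.17045 − 0.07123)/0.03431 = 0.09922/0.03431 = 2.89.
p-value = 2·P(Z > 2.892) ≈ 0.0038.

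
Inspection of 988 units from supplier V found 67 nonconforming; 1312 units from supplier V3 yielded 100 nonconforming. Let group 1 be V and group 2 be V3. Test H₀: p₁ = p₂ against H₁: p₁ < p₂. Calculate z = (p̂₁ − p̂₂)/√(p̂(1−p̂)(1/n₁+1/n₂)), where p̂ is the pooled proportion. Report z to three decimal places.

p̂₁ = 67/988 ≈ 0.06781, p̂₂ = 100/1312 ≈ 0.07622.
Pooled p̂ = (67+100)/(988+1312) = 167/2300 = 0.07261.
SE = √(0.0673367 × 0.00177434) = 0.01093.
z = (0.06781 − 0.07622)/0.01093 = -0.00841/0.01093 = -0.769.

z = -0.769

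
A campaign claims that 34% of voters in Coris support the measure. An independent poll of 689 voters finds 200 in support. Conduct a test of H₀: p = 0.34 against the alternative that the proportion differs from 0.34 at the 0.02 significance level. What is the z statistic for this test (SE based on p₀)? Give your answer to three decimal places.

p̂ = 200/689 = 0.29028.
Standard error under H₀: √(0.34×0.66/689) = 0.01805.
z = (0.29028 − 0.34)/0.01805 = -0.04972/0.01805 = -2.755.
p-value = 2·P(Z > 2.755) ≈ 0.0059. With α = 0.02, reject H₀.

z = -2.755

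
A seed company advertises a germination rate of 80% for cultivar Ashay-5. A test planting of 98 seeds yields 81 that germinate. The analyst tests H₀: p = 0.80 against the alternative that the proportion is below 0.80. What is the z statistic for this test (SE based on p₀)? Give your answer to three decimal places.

p̂ = 81/98 ≈ 0.82653.
Under H₀, SE = √(0.8·0.2/98) = √(0.00163265) = 0.04041.
z = (0.82653 − 0.8)/0.04041 = 0.02653/0.04041 = 0.657.

z = 0.657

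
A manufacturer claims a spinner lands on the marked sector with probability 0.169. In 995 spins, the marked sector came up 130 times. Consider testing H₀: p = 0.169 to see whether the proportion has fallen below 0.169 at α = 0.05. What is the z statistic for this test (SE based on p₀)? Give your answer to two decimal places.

p̂ = 130/995 ≈ 0.13065.
SE = √(p₀(1−p₀)/n) = √(0.14044/995) = 0.01188.
z = (0.13065 − 0.169)/0.01188 = -0.03835/0.01188 = -3.23.
p-value = P(Z < -3.228) ≈ 0.0006, so at α = 0.05 we reject H₀.

z = -3.23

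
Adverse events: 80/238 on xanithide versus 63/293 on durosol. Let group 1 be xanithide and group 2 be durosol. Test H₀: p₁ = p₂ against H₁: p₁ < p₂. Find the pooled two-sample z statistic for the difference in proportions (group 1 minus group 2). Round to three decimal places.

p̂₁ = 80/238 ≈ 0.33613, p̂₂ = 63/293 ≈ 0.21502.
Pooled p̂ = (80+63)/(238+293) = 143/531 = 0.26930.
SE = √(p̂(1−p̂)(1/n₁+1/n₂)) = √(0.26930·0.73070·0.00761465) = √(0.0014984) = 0.03871.
z = (0.33613 − 0.21502)/0.03871 = 0.12111/0.03871 = 3.129.
p-value = P(Z < 3.129) ≈ 0.9991.

z = 3.129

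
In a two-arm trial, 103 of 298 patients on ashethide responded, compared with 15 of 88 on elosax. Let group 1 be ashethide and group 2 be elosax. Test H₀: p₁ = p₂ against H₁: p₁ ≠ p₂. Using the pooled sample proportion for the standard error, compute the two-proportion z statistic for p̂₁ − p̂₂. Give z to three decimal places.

p̂₁ = 103/298 ≈ 0.345638, p̂₂ = 15/88 ≈ 0.170455.
Pooled p̂ = (103+15)/(298+88) = 118/386 = 0.305699.
SE = √(p̂(1−p̂)(1/n₁+1/n₂)) = √(0.305699·0.694301·0.0147193) = √(0.00312414) = 0.055894.
z = (0.345638 − 0.170455)/0.055894 = 0.175183/0.055894 = 3.134.
p-value = 2·P(Z > 3.134) ≈ 0.0017.

z = 3.134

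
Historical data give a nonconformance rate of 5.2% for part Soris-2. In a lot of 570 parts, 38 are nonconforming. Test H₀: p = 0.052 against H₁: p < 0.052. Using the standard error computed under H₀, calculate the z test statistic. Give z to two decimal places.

p̂ = 38/570 = 0.0667.
Standard error under H₀: √(0.052×0.948/570) = 0.0093.
z = (0.0667 − 0.052)/0.0093 = 0.0147/0.0093 = 1.58.
p-value = P(Z < 1.577) ≈ 0.9426.

z = 1.58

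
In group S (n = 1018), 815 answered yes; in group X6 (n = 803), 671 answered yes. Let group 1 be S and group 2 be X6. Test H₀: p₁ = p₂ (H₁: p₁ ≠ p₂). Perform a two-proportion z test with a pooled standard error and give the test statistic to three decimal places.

z = -1.915

p̂₁ = 815/1018 = 0.80059, p̂₂ = 671/803 = 0.83562.
Pooled p̂ = (815+671)/(1018+803) = 1486/1821 = 0.81604.
SE = √(0.150122 × 0.00222765) = 0.01829.
z = (0.80059 − 0.83562)/0.01829 = -0.03503/0.01829 = -1.915.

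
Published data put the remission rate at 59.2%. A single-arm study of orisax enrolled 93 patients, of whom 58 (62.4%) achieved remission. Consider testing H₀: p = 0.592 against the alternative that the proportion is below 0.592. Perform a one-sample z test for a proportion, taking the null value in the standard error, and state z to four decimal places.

p̂ = 58/93 = 0.623656.
Under H₀, SE = √(0.592·0.408/93) = √(0.00259716) = 0.050962.
z = (0.623656 − 0.592)/0.050962 = 0.031656/0.050962 = 0.6212.
p-value = P(Z < 0.621) ≈ 0.7328.

z = 0.6212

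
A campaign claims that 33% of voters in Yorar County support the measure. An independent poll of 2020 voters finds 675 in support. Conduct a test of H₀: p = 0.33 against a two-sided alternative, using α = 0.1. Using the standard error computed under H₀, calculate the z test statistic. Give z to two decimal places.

z = 0.40

p̂ = 675/2020 = 0.3342.
SE = √(p₀(1−p₀)/n) = √(0.2211/2020) = 0.0105.
z = (0.3342 − 0.33)/0.0105 = 0.0042/0.0105 = 0.40.
Two-sided p-value ≈ 2·Φ(−0.397) = 0.6910; since p > α = 0.1, fail to reject H₀.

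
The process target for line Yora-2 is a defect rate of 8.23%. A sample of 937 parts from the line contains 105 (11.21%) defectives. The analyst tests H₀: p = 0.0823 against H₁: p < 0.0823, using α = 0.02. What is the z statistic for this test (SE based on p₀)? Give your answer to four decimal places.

z = 3.3147

p̂ = 105/937 ≈ 0.1120598.
Standard error under H₀: √(0.0823×0.9177/937) = 0.0089780.
z = (0.1120598 − 0.0823)/0.0089780 = 0.0297598/0.0089780 = 3.3147.
p-value = P(Z < 3.315) ≈ 0.9995, so at α = 0.02 we fail to reject H₀.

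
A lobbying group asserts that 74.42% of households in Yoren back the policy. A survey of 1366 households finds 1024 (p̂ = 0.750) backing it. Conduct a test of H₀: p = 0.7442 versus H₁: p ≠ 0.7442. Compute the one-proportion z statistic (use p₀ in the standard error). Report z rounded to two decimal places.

p̂ = 1024/1366 = 0.7496.
SE = √(p₀(1−p₀)/n) = √(0.19037/1366) = 0.0118.
z = (0.7496 − 0.7442)/0.0118 = 0.0054/0.0118 = 0.46.
Two-sided p-value ≈ 2·Φ(−0.460) = 0.6453.

z = 0.46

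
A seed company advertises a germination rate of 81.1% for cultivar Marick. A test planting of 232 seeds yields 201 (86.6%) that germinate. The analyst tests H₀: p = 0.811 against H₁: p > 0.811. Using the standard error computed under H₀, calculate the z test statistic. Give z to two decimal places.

p̂ = 201/232 ≈ 0.86638.
Standard error under H₀: √(0.811×0.189/232) = 0.02570.
z = (0.86638 − 0.811)/0.02570 = 0.05538/0.02570 = 2.15.

z = 2.15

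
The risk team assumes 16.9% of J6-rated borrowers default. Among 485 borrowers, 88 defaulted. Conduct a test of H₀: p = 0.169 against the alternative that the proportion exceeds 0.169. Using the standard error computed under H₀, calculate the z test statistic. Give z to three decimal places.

p̂ = 88/485 ≈ 0.18144.
Standard error under H₀: √(0.169×0.831/485) = 0.01702.
z = (0.18144 − 0.169)/0.01702 = 0.01244/0.01702 = 0.731.
p-value = P(Z > 0.731) ≈ 0.2323.

z = 0.731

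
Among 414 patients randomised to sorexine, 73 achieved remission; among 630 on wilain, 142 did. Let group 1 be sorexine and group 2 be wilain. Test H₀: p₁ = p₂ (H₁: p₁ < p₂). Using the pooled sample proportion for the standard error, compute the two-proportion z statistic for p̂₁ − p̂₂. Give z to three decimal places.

p̂₁ = 73/414 = 0.17633, p̂₂ = 142/630 = 0.22540.
Pooled p̂ = (73+142)/(414+630) = 215/1044 = 0.20594.
SE = √(0.163528 × 0.00400276) = 0.02558.
z = (0.17633 − 0.22540)/0.02558 = -0.04907/0.02558 = -1.918.
p-value = P(Z < -1.918) ≈ 0.0276.

z = -1.918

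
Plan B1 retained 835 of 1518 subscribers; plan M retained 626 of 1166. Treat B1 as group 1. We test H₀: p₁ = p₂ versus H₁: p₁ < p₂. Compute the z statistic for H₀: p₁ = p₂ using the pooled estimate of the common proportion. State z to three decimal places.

p̂₁ = 835/1518 = 0.55007, p̂₂ = 626/1166 = 0.53688.
Pooled p̂ = (835+626)/(1518+1166) = 1461/2684 = 0.54434.
SE = √(p̂(1−p̂)(1/n₁+1/n₂)) = √(0.54434·0.45566·0.00151639) = √(0.000376118) = 0.01939.
z = (0.55007 − 0.53688)/0.01939 = 0.01319/0.01939 = 0.680.
p-value = P(Z < 0.680) ≈ 0.7517.

z = 0.680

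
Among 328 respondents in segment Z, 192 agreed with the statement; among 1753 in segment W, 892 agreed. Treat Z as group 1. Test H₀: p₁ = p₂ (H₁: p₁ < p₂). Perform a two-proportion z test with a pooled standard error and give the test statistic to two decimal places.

z = 2.55

p̂₁ = 192/328 ≈ 0.58537, p̂₂ = 892/1753 ≈ 0.50884.
Pooled p̂ = (192+892)/(328+1753) = 1084/2081 = 0.52090.
SE = √(p̂(1−p̂)(1/n₁+1/n₂)) = √(0.52090·0.47910·0.00361923) = √(0.000903226) = 0.03005.
z = (0.58537 − 0.50884)/0.03005 = 0.07653/0.03005 = 2.55.
p-value = P(Z < 2.546) ≈ 0.9946.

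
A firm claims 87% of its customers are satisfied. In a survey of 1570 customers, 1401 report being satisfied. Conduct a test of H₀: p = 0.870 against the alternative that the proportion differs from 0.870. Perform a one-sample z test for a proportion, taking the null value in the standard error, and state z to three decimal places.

z = 2.634

p̂ = 1401/1570 ≈ 0.89236.
SE = √(p₀(1−p₀)/n) = √(0.1131/1570) = 0.00849.
z = (0.89236 − 0.87)/0.00849 = 0.02236/0.00849 = 2.634.
Two-sided p-value ≈ 2·Φ(−2.634) = 0.0084.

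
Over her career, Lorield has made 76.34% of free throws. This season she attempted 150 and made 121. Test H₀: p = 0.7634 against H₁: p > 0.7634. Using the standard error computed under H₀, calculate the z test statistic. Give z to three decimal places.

p̂ = 121/150 ≈ 0.80667.
Under H₀, SE = √(0.7634·0.2366/150) = √(0.00120414) = 0.03470.
z = (0.80667 − 0.7634)/0.03470 = 0.04327/0.03470 = 1.247.
p-value = P(Z > 1.247) ≈ 0.1062.

z = 1.247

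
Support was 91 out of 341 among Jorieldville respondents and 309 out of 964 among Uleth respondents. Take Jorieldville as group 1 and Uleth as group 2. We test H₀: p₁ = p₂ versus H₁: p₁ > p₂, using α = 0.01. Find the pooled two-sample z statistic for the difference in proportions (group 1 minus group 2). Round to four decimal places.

z = -1.8478

p̂₁ = 91/341 = 0.266862, p̂₂ = 309/964 = 0.320539.
Pooled p̂ = (91+309)/(341+964) = 400/1305 = 0.306513.
SE = √(0.212563 × 0.0039699) = 0.029049.
z = (0.266862 − 0.320539)/0.029049 = -0.053677/0.029049 = -1.8478.
p-value = P(Z > -1.848) ≈ 0.9677; since p > α = 0.01, fail to reject H₀.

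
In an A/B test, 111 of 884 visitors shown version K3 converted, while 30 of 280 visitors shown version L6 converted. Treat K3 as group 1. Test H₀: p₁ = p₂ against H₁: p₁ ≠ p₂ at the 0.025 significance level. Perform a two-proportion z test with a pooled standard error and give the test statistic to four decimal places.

z = 0.8234

p̂₁ = 111/884 = 0.125566, p̂₂ = 30/280 = 0.107143.
Pooled p̂ = (111+30)/(884+280) = 141/1164 = 0.121134.
SE = √(0.106461 × 0.00470265) = 0.022375.
z = (0.125566 − 0.107143)/0.022375 = 0.018423/0.022375 = 0.8234.
Two-sided p-value ≈ 2·Φ(−0.823) = 0.4103; since p > α = 0.025, fail to reject H₀.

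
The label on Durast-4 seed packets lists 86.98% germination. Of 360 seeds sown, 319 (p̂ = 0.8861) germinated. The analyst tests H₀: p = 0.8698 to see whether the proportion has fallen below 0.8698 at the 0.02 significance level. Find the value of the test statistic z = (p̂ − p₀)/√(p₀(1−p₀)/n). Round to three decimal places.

z = 0.920

p̂ = 319/360 = 0.886111.
SE = √(p₀(1−p₀)/n) = √(0.11325/360) = 0.017736.
z = (0.886111 − 0.8698)/0.017736 = 0.016311/0.017736 = 0.920.
p-value = P(Z < 0.920) ≈ 0.8211; since p > α = 0.02, fail to reject H₀.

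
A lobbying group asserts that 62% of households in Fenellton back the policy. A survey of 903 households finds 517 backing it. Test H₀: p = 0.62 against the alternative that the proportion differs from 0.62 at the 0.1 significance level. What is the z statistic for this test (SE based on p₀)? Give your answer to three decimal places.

p̂ = 517/903 ≈ 0.572536.
Standard error under H₀: √(0.62×0.38/903) = 0.016153.
z = (0.572536 − 0.62)/0.016153 = -0.047464/0.016153 = -2.938.
p-value = 2·P(Z > 2.938) ≈ 0.0033; since p < α = 0.1, reject H₀.

z = -2.938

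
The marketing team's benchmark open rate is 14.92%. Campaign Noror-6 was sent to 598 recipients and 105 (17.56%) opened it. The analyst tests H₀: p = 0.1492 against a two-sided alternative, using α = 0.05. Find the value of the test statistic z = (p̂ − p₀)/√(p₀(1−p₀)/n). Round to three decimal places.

p̂ = 105/598 = 0.17559.
SE = √(p₀(1−p₀)/n) = √(0.12694/598) = 0.01457.
z = (0.17559 − 0.1492)/0.01457 = 0.02639/0.01457 = 1.811.
Two-sided p-value ≈ 2·Φ(−1.811) = 0.0701; since p > α = 0.05, fail to reject H₀.

z = 1.811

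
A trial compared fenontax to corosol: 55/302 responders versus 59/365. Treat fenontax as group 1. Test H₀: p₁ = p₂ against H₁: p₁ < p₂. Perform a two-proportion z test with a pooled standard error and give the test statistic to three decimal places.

p̂₁ = 55/302 ≈ 0.18212, p̂₂ = 59/365 ≈ 0.16164.
Pooled p̂ = (55+59)/(302+365) = 114/667 = 0.17091.
SE = √(p̂(1−p̂)(1/n₁+1/n₂)) = √(0.17091·0.82909·0.00605098) = √(0.000857441) = 0.02928.
z = (0.18212 − 0.16164)/0.02928 = 0.02048/0.02928 = 0.699.
p-value = P(Z < 0.699) ≈ 0.7578.

z = 0.699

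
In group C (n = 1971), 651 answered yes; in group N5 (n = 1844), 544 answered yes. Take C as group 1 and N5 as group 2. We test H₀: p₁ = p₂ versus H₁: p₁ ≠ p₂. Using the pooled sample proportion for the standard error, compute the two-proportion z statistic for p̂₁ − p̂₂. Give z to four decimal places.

p̂₁ = 651/1971 ≈ 0.3302892, p̂₂ = 544/1844 ≈ 0.2950108.
Pooled p̂ = (651+544)/(1971+1844) = 1195/3815 = 0.3132372.
SE = √(p̂(1−p̂)(1/n₁+1/n₂)) = √(0.3132372·0.6867628·0.00104966) = √(0.000225802) = 0.0150267.
z = (0.3302892 − 0.2950108)/0.0150267 = 0.0352784/0.0150267 = 2.3477.
p-value = 2·P(Z > 2.348) ≈ 0.0189.

z = 2.3477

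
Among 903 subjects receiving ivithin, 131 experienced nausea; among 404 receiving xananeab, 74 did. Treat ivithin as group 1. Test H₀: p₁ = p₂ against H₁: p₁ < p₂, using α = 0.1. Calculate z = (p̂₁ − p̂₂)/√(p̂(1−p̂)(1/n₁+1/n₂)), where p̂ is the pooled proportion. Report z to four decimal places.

p̂₁ = 131/903 ≈ 0.145072, p̂₂ = 74/404 ≈ 0.183168.
Pooled p̂ = (131+74)/(903+404) = 205/1307 = 0.156848.
SE = √(0.132247 × 0.00358267) = 0.021767.
z = (0.145072 − 0.183168)/0.021767 = -0.038096/0.021767 = -1.7502.
p-value = P(Z < -1.750) ≈ 0.0400, so at α = 0.1 we reject H₀.

z = -1.7502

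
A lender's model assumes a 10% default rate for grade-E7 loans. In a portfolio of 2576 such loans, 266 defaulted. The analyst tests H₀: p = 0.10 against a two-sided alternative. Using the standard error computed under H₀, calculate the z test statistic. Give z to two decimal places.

z = 0.55

p̂ = 266/2576 = 0.10326.
SE = √(p₀(1−p₀)/n) = √(0.09/2576) = 0.00591.
z = (0.10326 − 0.1)/0.00591 = 0.00326/0.00591 = 0.55.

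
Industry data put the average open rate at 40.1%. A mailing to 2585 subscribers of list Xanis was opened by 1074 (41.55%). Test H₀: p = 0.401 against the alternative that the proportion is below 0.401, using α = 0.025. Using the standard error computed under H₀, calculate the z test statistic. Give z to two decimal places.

z = 1.50

p̂ = 1074/2585 = 0.41547.
SE = √(p₀(1−p₀)/n) = √(0.2402/2585) = 0.00964.
z = (0.41547 − 0.401)/0.00964 = 0.01447/0.00964 = 1.50.
p-value = P(Z < 1.502) ≈ 0.9334. With α = 0.025, fail to reject H₀.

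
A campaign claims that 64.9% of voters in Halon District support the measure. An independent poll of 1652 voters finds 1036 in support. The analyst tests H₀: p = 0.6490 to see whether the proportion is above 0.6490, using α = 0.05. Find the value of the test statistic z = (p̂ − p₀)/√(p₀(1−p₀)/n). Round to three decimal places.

p̂ = 1036/1652 = 0.627119.
Standard error under H₀: √(0.649×0.351/1652) = 0.011743.
z = (0.627119 − 0.649)/0.011743 = -0.021881/0.011743 = -1.863.
p-value = P(Z > -1.863) ≈ 0.9688, so at α = 0.05 we fail to reject H₀.

z = -1.863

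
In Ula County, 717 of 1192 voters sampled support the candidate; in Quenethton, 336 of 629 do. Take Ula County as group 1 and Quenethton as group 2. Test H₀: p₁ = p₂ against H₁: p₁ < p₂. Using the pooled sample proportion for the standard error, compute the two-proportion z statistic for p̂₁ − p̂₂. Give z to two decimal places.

z = 2.77

p̂₁ = 717/1192 ≈ 0.6015, p̂₂ = 336/629 ≈ 0.5342.
Pooled p̂ = (717+336)/(1192+629) = 1053/1821 = 0.5783.
SE = √(0.243876 × 0.00242875) = 0.0243.
z = (0.6015 − 0.5342)/0.0243 = 0.0673/0.0243 = 2.77.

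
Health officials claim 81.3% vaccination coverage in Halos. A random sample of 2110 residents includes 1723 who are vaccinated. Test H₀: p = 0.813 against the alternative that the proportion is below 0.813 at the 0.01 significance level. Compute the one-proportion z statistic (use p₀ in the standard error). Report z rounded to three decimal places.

p̂ = 1723/2110 ≈ 0.81659.
Standard error under H₀: √(0.813×0.187/2110) = 0.00849.
z = (0.81659 − 0.813)/0.00849 = 0.00359/0.00849 = 0.423.
p-value = P(Z < 0.423) ≈ 0.6637; since p > α = 0.01, fail to reject H₀.

z = 0.423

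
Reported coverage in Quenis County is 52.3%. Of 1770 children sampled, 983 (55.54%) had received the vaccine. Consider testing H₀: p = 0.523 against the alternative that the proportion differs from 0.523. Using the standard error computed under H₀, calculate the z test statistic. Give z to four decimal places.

z = 2.7264

p̂ = 983/1770 ≈ 0.55536723.
SE = √(p₀(1−p₀)/n) = √(0.24947/1770) = 0.01187199.
z = (0.55536723 − 0.523)/0.01187199 = 0.03236723/0.01187199 = 2.7264.
Two-sided p-value ≈ 2·Φ(−2.726) = 0.0064.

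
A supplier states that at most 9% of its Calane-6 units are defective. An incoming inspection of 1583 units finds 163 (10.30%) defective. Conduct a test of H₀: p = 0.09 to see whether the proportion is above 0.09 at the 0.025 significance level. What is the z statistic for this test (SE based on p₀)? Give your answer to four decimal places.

p̂ = 163/1583 = 0.102969.
Under H₀, SE = √(0.09·0.91/1583) = √(5.17372e-05) = 0.007193.
z = (0.102969 − 0.09)/0.007193 = 0.012969/0.007193 = 1.8030.
p-value = P(Z > 1.803) ≈ 0.0357, so at α = 0.025 we fail to reject H₀.

z = 1.8030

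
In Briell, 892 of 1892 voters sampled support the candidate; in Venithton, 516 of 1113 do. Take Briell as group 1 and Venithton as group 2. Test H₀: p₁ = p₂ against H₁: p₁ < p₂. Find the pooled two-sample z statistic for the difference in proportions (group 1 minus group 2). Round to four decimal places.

z = 0.4163

p̂₁ = 892/1892 = 0.471459, p̂₂ = 516/1113 = 0.463612.
Pooled p̂ = (892+516)/(1892+1113) = 1408/3005 = 0.468552.
SE = √(p̂(1−p̂)(1/n₁+1/n₂)) = √(0.468552·0.531448·0.00142701) = √(0.000355342) = 0.018851.
z = (0.471459 − 0.463612)/0.018851 = 0.007847/0.018851 = 0.4163.
p-value = P(Z < 0.416) ≈ 0.6614.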